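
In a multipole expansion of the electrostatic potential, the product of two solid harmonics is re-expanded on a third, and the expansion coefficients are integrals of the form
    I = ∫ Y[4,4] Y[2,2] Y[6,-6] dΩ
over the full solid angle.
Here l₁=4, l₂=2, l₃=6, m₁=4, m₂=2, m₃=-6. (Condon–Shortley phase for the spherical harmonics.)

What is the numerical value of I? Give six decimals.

m-sum 0 ✓  L=12 even ✓  2≤6≤6 ✓
Π(2lᵢ+1) = 9×5×13 = 585
triangle coeff Δ(4,2,6) = 1/6435
Σ_t [0,0]: t=0:+1/2304 = 1/2304
(3j)²=5/143 [(4 2 6; 0 0 0)], sign=+1
Σ_t [0,0]: t=0:+1/967680 = 1/967680
(3j)²=1/13 [(4 2 6; 4 2 -6)], sign=+1
⇒ 4πI² = 225/143
I = (+1)√(225/143/(4π)) = 0.35384927

0.353849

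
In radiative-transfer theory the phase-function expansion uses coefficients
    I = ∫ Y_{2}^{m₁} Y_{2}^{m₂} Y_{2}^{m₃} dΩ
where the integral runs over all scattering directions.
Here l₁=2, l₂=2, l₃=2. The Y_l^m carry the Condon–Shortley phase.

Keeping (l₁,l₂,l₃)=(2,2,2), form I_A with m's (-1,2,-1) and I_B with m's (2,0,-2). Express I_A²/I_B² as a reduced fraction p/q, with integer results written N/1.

Same 2,2,2: normalisation and zero-m 3j drop out of the ratio.
A: Δ: 2! 2! 2! / 7! → 1/630; sum: t=2:+1/4 = 1/4; 3j²(2 2 2; -1 2 -1) = Δ·Π!·Σ² = 3/35  (sign -1)
B: Δ: 2! 2! 2! / 7! → 1/630; sum: t=0:+1/8 = 1/8; 3j²(2 2 2; 2 0 -2) = Δ·Π!·Σ² = 2/35  (sign +1)
I_A²/I_B² = (3/35)/(2/35) = 3/2

3/2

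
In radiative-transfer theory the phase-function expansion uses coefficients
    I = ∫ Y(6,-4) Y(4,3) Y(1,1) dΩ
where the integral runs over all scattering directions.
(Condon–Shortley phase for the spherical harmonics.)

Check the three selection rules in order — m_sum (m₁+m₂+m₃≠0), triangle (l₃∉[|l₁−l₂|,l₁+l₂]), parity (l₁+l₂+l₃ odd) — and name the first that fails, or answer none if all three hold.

m₁+m₂+m₃ = -4 + 3 + 1 = 0  ✓
triangle: |6−4|=2 ≤ l₃=1 ≤ 6+4=10  ✗
parity: l₁+l₂+l₃ = 11 is odd

triangle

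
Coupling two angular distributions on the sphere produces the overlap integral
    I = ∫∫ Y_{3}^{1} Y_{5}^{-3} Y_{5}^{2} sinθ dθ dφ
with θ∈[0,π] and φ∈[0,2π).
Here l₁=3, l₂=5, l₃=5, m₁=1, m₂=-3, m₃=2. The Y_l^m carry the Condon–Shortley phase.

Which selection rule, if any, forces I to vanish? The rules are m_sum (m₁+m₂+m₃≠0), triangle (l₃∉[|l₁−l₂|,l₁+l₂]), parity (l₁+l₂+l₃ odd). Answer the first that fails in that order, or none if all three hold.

m₁+m₂+m₃ = 1 − 3 + 2 = 0  ✓
triangle: |3−5|=2 ≤ l₃=5 ≤ 3+5=8  ✓
parity: l₁+l₂+l₃ = 13 is odd  ✗

parity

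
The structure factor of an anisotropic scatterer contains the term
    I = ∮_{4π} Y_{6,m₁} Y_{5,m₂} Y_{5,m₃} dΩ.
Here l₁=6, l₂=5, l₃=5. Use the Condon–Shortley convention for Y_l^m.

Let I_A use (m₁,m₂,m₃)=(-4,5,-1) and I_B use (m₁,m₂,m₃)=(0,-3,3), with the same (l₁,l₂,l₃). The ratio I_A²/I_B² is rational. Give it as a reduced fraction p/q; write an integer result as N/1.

Same 6,5,5: normalisation and zero-m 3j drop out of the ratio.
A: Δ: 6! 6! 4! / 17! → 1/28588560; sum: t=6:+1/829440 = 1/829440; 3j²(6 5 5; -4 5 -1) = Δ·Π!·Σ² = 225/9724  (sign +1)
B: Δ: 6! 6! 4! / 17! → 1/28588560; sum: t=0:+1/2073600 t=1:−1/86400 t=2:+1/55296 = 29/4147200; 3j²(6 5 5; 0 -3 3) = Δ·Π!·Σ² = 841/145860  (sign +1)
I_A²/I_B² = (225/9724)/(841/145860) = 3375/841

3375/841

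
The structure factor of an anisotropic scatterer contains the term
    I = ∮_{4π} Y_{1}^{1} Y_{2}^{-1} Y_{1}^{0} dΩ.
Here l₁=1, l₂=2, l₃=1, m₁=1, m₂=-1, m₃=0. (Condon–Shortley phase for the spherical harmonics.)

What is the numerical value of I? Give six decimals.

-0.218510

Checks pass: Σm=0; 4 even; l₃=1∈[1,3].
(2·1+1)(2·2+1)(2·1+1) = 45
Δ: 2! 0! 2! / 5! → 1/30
sum: t=1:−1/1 = -1/1
3j²(1 2 1; 0 0 0) = Δ·Π!·Σ² = 2/15  (sign +1)
sum: t=0:+1/2 = 1/2
3j²(1 2 1; 1 -1 0) = Δ·Π!·Σ² = 1/10  (sign -1)
combine: 4πI² = 45·2/15·1/10 = 3/5
take √, sign -1: I = -0.21850969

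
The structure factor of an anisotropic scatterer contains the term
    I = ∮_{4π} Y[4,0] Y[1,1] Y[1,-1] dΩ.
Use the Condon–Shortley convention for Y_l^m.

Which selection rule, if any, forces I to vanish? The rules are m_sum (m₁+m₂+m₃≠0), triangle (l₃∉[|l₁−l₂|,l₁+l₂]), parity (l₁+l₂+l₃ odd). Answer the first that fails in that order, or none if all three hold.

m₁+m₂+m₃ = 0 + 1 − 1 = 0  ✓
triangle: |4−1|=3 ≤ l₃=1 ≤ 4+1=5  ✗
parity: l₁+l₂+l₃ = 6 is even

triangle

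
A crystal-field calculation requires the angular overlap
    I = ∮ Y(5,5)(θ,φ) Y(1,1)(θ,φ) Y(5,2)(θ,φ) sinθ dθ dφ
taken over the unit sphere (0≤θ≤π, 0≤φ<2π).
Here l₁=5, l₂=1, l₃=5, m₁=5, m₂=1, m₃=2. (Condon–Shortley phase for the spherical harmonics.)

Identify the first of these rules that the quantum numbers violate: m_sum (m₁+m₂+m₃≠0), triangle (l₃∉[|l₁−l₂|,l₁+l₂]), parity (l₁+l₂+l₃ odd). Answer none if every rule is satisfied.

m_sum

azimuthal sum: 5 + 1 + 2 = 8  ✗
4 ≤ 5 ≤ 6 (triangle on l)
L = 5 + 1 + 5 = 11 (odd)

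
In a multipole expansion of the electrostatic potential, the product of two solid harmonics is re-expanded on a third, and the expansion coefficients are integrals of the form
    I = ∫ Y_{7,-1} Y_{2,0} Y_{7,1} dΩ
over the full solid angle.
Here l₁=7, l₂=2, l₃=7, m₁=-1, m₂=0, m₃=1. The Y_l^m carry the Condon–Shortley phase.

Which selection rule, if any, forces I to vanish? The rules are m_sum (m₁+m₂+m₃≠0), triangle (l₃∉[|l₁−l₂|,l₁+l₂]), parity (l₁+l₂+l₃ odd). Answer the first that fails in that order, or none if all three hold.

none

m₁+m₂+m₃ = -1 + 0 + 1 = 0  ✓
triangle: |7−2|=5 ≤ l₃=7 ≤ 7+2=9  ✓
parity: l₁+l₂+l₃ = 16 is even  ✓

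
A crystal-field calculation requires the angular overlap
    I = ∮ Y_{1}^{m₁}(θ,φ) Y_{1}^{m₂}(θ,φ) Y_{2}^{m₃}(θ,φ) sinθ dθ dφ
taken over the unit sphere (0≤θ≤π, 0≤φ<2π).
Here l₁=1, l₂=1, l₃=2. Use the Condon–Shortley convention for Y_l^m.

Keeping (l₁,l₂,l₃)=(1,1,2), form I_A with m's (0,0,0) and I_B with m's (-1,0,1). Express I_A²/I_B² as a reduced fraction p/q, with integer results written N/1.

4/3

l's match ⇒ only the (l;m) 3-j factors differ between A and B.
A: triangle coeff Δ(1,1,2) = 1/30; Σ_t [0,0]: t=0:+1/1 = 1/1; (3j)²=2/15 [(1 1 2; 0 0 0)], sign=+1
B: triangle coeff Δ(1,1,2) = 1/30; Σ_t [0,0]: t=0:+1/2 = 1/2; (3j)²=1/10 [(1 1 2; -1 0 1)], sign=-1
I_A²/I_B² = (2/15)/(1/10) = 4/3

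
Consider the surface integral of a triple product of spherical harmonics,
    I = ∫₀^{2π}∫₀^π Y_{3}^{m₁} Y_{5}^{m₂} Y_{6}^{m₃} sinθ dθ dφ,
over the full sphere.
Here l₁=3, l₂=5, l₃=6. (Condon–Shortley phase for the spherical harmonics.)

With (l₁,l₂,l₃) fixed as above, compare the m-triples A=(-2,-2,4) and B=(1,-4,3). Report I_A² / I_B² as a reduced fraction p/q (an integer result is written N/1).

1/4

Same 3,5,6: normalisation and zero-m 3j drop out of the ratio.
A: Δ: 2! 4! 8! / 15! → 1/675675; sum: t=1:−1/34560 t=2:+1/60480 = -1/80640; 3j²(3 5 6; -2 -2 4) = Δ·Π!·Σ² = 6/1001  (sign -1)
B: Δ: 2! 4! 8! / 15! → 1/675675; sum: t=0:+1/40320 t=1:−1/241920 = 1/48384; 3j²(3 5 6; 1 -4 3) = Δ·Π!·Σ² = 24/1001  (sign -1)
I_A²/I_B² = (6/1001)/(24/1001) = 1/4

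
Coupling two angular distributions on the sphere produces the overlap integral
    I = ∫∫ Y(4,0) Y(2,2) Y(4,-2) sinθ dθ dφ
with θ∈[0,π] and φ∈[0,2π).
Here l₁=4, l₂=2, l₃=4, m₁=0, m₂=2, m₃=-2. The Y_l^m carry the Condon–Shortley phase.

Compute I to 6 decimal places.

Rules hold: Σm=0, L=10 even, 2≤4≤6.
N = 9·5·9 = 405
Δ = 2!·6!·2!/11! = 1/13860
Racah Σ t=0..2: t=0:+1/192 t=1:−1/36 t=2:+1/192 = -5/288
⇒ 3j(4 2 4; 0 0 0)² = 20/693, sgn -1
Racah Σ t=2..2: t=2:+1/192 = 1/192
⇒ 3j(4 2 4; 0 2 -2)² = 3/77, sgn +1
4πI² = N·(3j₀)²·(3jₘ)² = 2700/5929
I = -1·√(0.455389/4π) = -0.19036462

-0.190365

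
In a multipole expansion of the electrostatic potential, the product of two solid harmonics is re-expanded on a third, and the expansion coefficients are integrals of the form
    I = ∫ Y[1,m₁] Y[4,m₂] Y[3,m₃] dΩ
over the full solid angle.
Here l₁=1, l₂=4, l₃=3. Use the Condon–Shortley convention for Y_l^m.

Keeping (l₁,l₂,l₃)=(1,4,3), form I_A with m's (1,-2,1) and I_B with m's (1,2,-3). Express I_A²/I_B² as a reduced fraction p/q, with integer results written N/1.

15/1

l's match ⇒ only the (l;m) 3-j factors differ between A and B.
A: triangle coeff Δ(1,4,3) = 1/252; Σ_t [0,0]: t=0:+1/96 = 1/96; (3j)²=5/84 [(1 4 3; 1 -2 1)], sign=+1
B: triangle coeff Δ(1,4,3) = 1/252; Σ_t [0,0]: t=0:+1/1440 = 1/1440; (3j)²=1/252 [(1 4 3; 1 2 -3)], sign=+1
I_A²/I_B² = (5/84)/(1/252) = 15/1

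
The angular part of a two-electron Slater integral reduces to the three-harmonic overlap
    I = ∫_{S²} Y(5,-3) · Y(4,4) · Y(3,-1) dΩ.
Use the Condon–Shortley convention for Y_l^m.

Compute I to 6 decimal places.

0.169606

m-sum 0 ✓  L=12 even ✓  1≤3≤9 ✓
Π(2lᵢ+1) = 11×9×7 = 693
triangle coeff Δ(5,4,3) = 1/180180
Σ_t [2,4]: t=2:+1/576 t=3:−1/144 t=4:+1/576 = -1/288
(3j)²=20/1001 [(5 4 3; 0 0 0)], sign=+1
Σ_t [6,6]: t=6:+1/5760 = 1/5760
(3j)²=56/2145 [(5 4 3; -3 4 -1)], sign=+1
⇒ 4πI² = 672/1859
I = (+1)√(672/1859/(4π)) = 0.16960553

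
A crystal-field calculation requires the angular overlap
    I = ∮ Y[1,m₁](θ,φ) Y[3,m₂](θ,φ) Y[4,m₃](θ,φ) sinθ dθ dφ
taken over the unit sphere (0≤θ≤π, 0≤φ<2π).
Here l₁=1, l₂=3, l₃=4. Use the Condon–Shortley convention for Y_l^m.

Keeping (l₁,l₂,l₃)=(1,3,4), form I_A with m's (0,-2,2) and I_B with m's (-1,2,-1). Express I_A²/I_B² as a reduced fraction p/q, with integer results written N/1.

4/1

Same 1,3,4: normalisation and zero-m 3j drop out of the ratio.
A: Δ: 0! 2! 6! / 9! → 1/252; sum: t=0:+1/120 = 1/120; 3j²(1 3 4; 0 -2 2) = Δ·Π!·Σ² = 1/21  (sign +1)
B: Δ: 0! 2! 6! / 9! → 1/252; sum: t=0:+1/240 = 1/240; 3j²(1 3 4; -1 2 -1) = Δ·Π!·Σ² = 1/84  (sign -1)
I_A²/I_B² = (1/21)/(1/84) = 4/1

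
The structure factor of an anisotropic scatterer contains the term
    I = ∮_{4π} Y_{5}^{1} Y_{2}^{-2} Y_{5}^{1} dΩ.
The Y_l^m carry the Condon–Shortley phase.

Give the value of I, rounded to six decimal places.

0.198089

Checks pass: Σm=0; 12 even; l₃=5∈[3,7].
(2·5+1)(2·2+1)(2·5+1) = 605
Δ: 2! 8! 2! / 13! → 1/38610
sum: t=0:+1/2880 t=1:−1/576 t=2:+1/2880 = -1/960
3j²(5 2 5; 0 0 0) = Δ·Π!·Σ² = 10/429  (sign +1)
sum: t=0:+1/2304 = 1/2304
3j²(5 2 5; 1 -2 1) = Δ·Π!·Σ² = 5/143  (sign +1)
combine: 4πI² = 605·10/429·5/143 = 250/507
take √, sign +1: I = 0.19808933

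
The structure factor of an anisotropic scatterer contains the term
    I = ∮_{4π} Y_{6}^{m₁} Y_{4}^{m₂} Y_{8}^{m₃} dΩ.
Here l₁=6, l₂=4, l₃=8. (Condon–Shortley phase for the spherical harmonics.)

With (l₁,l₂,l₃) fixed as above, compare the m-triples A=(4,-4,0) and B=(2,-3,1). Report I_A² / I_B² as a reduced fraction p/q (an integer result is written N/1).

30/289

l's match ⇒ only the (l;m) 3-j factors differ between A and B.
A: triangle coeff Δ(6,4,8) = 1/23279256; Σ_t [0,0]: t=0:+1/116121600 = 1/116121600; (3j)²=70/46189 [(6 4 8; 4 -4 0)], sign=+1
B: triangle coeff Δ(6,4,8) = 1/23279256; Σ_t [0,1]: t=0:+1/4147200 t=1:−1/21772800 = 17/87091200; (3j)²=119/8151 [(6 4 8; 2 -3 1)], sign=-1
I_A²/I_B² = (70/46189)/(119/8151) = 30/289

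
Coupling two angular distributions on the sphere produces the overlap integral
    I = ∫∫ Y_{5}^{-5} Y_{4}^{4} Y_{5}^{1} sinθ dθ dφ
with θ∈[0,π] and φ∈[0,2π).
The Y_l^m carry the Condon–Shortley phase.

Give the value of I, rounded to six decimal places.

m-sum 0 ✓  L=14 even ✓  1≤5≤9 ✓
Π(2lᵢ+1) = 11×9×11 = 1089
triangle coeff Δ(5,4,5) = 1/3153150
Σ_t [0,4]: t=0:+1/69120 t=1:−1/1728 t=2:+1/576 t=3:−1/1728 t=4:+1/69120 = 7/11520
(3j)²=2/143 [(5 4 5; 0 0 0)], sign=-1
Σ_t [4,4]: t=4:+1/414720 = 1/414720
(3j)²=2/429 [(5 4 5; -5 4 1)], sign=+1
⇒ 4πI² = 12/169
I = (-1)√(12/169/(4π)) = -0.07516962

-0.075170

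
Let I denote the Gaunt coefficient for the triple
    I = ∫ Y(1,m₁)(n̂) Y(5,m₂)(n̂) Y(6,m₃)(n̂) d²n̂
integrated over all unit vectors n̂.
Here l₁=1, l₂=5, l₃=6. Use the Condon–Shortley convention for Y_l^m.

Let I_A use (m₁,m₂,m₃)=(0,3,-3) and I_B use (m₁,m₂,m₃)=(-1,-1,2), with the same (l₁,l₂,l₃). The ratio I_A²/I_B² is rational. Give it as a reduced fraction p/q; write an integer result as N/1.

l's match ⇒ only the (l;m) 3-j factors differ between A and B.
A: triangle coeff Δ(1,5,6) = 1/858; Σ_t [0,0]: t=0:+1/80640 = 1/80640; (3j)²=9/286 [(1 5 6; 0 3 -3)], sign=-1
B: triangle coeff Δ(1,5,6) = 1/858; Σ_t [0,0]: t=0:+1/34560 = 1/34560; (3j)²=14/429 [(1 5 6; -1 -1 2)], sign=+1
I_A²/I_B² = (9/286)/(14/429) = 27/28

27/28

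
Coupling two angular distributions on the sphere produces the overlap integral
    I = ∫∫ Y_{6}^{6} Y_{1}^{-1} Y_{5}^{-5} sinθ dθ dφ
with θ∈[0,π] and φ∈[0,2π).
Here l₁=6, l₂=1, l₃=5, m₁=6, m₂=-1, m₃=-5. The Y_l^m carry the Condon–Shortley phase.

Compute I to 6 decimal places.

0.331940

Rules hold: Σm=0, L=12 even, 5≤5≤7.
N = 13·3·11 = 429
Δ = 2!·10!·0!/13! = 1/858
Racah Σ t=1..1: t=1:−1/14400 = -1/14400
⇒ 3j(6 1 5; 0 0 0)² = 6/143, sgn +1
Racah Σ t=0..0: t=0:+1/7257600 = 1/7257600
⇒ 3j(6 1 5; 6 -1 -5)² = 1/13, sgn +1
4πI² = N·(3j₀)²·(3jₘ)² = 18/13
I = +1·√(1.38462/4π) = 0.33194004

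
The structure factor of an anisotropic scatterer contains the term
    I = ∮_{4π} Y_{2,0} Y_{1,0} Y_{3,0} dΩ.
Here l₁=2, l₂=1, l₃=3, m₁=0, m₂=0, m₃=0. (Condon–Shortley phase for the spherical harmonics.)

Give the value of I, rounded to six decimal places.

0.247767

Checks pass: Σm=0; 6 even; l₃=3∈[1,3].
(2·2+1)(2·1+1)(2·3+1) = 105
Δ: 0! 4! 2! / 7! → 1/105
sum: t=0:+1/4 = 1/4
3j²(2 1 3; 0 0 0) = Δ·Π!·Σ² = 3/35  (sign -1)
(m-triple is (0,0,0) — same symbol as above.)
combine: 4πI² = 105·3/35·3/35 = 27/35
take √, sign +1: I = 0.24776670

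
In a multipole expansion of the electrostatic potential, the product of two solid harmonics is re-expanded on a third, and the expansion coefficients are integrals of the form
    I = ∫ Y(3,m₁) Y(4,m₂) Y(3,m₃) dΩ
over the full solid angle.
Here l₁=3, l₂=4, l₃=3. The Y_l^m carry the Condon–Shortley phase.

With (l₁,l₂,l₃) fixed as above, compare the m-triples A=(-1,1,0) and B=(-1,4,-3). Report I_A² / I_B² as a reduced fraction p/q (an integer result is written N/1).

Shared (l₁,l₂,l₃)=(3,4,3): N and (l;000)² cancel in I_A²/I_B².
A: Δ = 4!·2!·4!/11! = 1/34650; Racah Σ t=2..4: t=2:+1/48 t=3:−1/24 t=4:+1/288 = -5/288; ⇒ 3j(3 4 3; -1 1 0)² = 5/462, sgn +1
B: Δ = 4!·2!·4!/11! = 1/34650; Racah Σ t=4..4: t=4:+1/1152 = 1/1152; ⇒ 3j(3 4 3; -1 4 -3)² = 1/33, sgn +1
I_A²/I_B² = (5/462)/(1/33) = 5/14

5/14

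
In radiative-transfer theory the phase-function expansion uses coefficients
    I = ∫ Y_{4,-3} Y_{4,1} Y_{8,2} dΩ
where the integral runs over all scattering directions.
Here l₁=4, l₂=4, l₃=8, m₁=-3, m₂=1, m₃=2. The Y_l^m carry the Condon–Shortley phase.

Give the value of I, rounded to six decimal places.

Rules hold: Σm=0, L=16 even, 0≤8≤8.
N = 9·9·17 = 1377
Δ = 0!·8!·8!/17! = 1/218790
Racah Σ t=0..0: t=0:+1/331776 = 1/331776
⇒ 3j(4 4 8; 0 0 0)² = 490/21879, sgn +1
Racah Σ t=0..0: t=0:+1/3628800 = 1/3628800
⇒ 3j(4 4 8; -3 1 2)² = 8/2431, sgn +1
4πI² = N·(3j₀)²·(3jₘ)² = 35280/347633
I = +1·√(0.101486/4π) = 0.08986671

0.089867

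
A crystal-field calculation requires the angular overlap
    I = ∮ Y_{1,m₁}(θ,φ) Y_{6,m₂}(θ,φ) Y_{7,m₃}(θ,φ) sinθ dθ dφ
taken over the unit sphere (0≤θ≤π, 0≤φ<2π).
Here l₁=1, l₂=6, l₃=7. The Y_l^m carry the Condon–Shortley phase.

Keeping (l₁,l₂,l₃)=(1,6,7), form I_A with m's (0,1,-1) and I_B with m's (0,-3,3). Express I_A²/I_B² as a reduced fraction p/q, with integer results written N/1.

Same 1,6,7: normalisation and zero-m 3j drop out of the ratio.
A: Δ: 0! 2! 12! / 15! → 1/1365; sum: t=0:+1/604800 = 1/604800; 3j²(1 6 7; 0 1 -1) = Δ·Π!·Σ² = 16/455  (sign +1)
B: Δ: 0! 2! 12! / 15! → 1/1365; sum: t=0:+1/2177280 = 1/2177280; 3j²(1 6 7; 0 -3 3) = Δ·Π!·Σ² = 8/273  (sign +1)
I_A²/I_B² = (16/455)/(8/273) = 6/5

6/5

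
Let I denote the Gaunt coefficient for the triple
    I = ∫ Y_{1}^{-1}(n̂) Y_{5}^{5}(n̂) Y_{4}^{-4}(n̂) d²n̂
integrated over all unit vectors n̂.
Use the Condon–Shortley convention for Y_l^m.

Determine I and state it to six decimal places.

-0.329416

Rules hold: Σm=0, L=10 even, 4≤4≤6.
N = 3·11·9 = 297
Δ = 2!·0!·8!/11! = 1/495
Racah Σ t=1..1: t=1:−1/576 = -1/576
⇒ 3j(1 5 4; 0 0 0)² = 5/99, sgn -1
Racah Σ t=2..2: t=2:+1/80640 = 1/80640
⇒ 3j(1 5 4; -1 5 -4)² = 1/11, sgn +1
4πI² = N·(3j₀)²·(3jₘ)² = 15/11
I = -1·√(1.36364/4π) = -0.32941575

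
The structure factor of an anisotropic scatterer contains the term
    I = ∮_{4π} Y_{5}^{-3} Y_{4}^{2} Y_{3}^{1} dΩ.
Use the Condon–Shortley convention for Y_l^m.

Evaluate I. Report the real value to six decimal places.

m-sum 0 ✓  L=12 even ✓  1≤3≤9 ✓
Π(2lᵢ+1) = 11×9×7 = 693
triangle coeff Δ(5,4,3) = 1/180180
Σ_t [2,4]: t=2:+1/576 t=3:−1/144 t=4:+1/576 = -1/288
(3j)²=20/1001 [(5 4 3; 0 0 0)], sign=+1
Σ_t [4,6]: t=4:+1/2304 t=5:−1/720 t=6:+1/5760 = -1/1280
(3j)²=27/1430 [(5 4 3; -3 2 1)], sign=-1
⇒ 4πI² = 486/1859
I = (-1)√(486/1859/(4π)) = -0.14423595

-0.144236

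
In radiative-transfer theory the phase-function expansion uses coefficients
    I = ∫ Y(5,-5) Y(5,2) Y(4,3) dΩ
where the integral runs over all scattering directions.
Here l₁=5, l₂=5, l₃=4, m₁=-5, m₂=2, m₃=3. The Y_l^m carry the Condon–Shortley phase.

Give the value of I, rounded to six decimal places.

0.140629

m-sum 0 ✓  L=14 even ✓  0≤4≤10 ✓
Π(2lᵢ+1) = 11×11×9 = 1089
triangle coeff Δ(5,5,4) = 1/3153150
Σ_t [1,5]: t=1:−1/69120 t=2:+1/1728 t=3:−1/576 t=4:+1/1728 t=5:−1/69120 = -7/11520
(3j)²=2/143 [(5 5 4; 0 0 0)], sign=-1
Σ_t [6,6]: t=6:+1/103680 = 1/103680
(3j)²=7/429 [(5 5 4; -5 2 3)], sign=-1
⇒ 4πI² = 42/169
I = (+1)√(42/169/(4π)) = 0.14062948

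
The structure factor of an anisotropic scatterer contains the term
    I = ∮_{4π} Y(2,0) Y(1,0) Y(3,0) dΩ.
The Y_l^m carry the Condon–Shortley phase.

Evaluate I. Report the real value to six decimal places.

0.247767

Rules hold: Σm=0, L=6 even, 1≤3≤3.
N = 5·3·7 = 105
Δ = 0!·4!·2!/7! = 1/105
Racah Σ t=0..0: t=0:+1/4 = 1/4
⇒ 3j(2 1 3; 0 0 0)² = 3/35, sgn -1
(m-triple is (0,0,0) — same symbol as above.)
4πI² = N·(3j₀)²·(3jₘ)² = 27/35
I = +1·√(0.771429/4π) = 0.24776670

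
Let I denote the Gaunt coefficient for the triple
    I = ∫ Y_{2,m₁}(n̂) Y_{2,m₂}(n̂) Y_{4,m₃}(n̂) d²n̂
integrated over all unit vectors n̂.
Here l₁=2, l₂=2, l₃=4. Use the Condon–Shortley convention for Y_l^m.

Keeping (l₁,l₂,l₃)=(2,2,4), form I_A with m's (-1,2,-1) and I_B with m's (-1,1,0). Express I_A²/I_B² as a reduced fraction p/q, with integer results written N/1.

5/16

Same 2,2,4: normalisation and zero-m 3j drop out of the ratio.
A: Δ: 0! 4! 4! / 9! → 1/630; sum: t=0:+1/144 = 1/144; 3j²(2 2 4; -1 2 -1) = Δ·Π!·Σ² = 1/126  (sign -1)
B: Δ: 0! 4! 4! / 9! → 1/630; sum: t=0:+1/36 = 1/36; 3j²(2 2 4; -1 1 0) = Δ·Π!·Σ² = 8/315  (sign +1)
I_A²/I_B² = (1/126)/(8/315) = 5/16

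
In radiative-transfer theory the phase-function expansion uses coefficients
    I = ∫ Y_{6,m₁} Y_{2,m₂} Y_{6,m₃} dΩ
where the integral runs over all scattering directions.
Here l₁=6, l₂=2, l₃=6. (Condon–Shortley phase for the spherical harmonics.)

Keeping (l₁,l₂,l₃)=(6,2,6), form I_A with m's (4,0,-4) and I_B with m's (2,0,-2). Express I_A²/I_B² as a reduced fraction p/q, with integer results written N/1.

1/25

l's match ⇒ only the (l;m) 3-j factors differ between A and B.
A: triangle coeff Δ(6,2,6) = 1/90090; Σ_t [0,2]: t=0:+1/322560 t=1:−1/362880 t=2:+1/14515200 = 1/2419200; (3j)²=2/5005 [(6 2 6; 4 0 -4)], sign=+1
B: triangle coeff Δ(6,2,6) = 1/90090; Σ_t [0,2]: t=0:+1/69120 t=1:−1/30240 t=2:+1/322560 = -1/64512; (3j)²=10/1001 [(6 2 6; 2 0 -2)], sign=-1
I_A²/I_B² = (2/5005)/(10/1001) = 1/25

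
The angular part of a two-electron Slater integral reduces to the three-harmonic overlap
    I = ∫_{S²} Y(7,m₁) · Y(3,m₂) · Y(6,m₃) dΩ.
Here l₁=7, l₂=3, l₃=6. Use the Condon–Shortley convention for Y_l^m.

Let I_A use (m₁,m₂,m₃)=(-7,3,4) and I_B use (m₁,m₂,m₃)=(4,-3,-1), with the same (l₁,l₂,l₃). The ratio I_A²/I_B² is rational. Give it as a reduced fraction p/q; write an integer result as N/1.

Same 7,3,6: normalisation and zero-m 3j drop out of the ratio.
A: Δ: 4! 10! 2! / 17! → 1/2042040; sum: t=4:+1/174182400 = 1/174182400; 3j²(7 3 6; -7 3 4) = Δ·Π!·Σ² = 1/136  (sign +1)
B: Δ: 4! 10! 2! / 17! → 1/2042040; sum: t=0:+1/1451520 = 1/1451520; 3j²(7 3 6; 4 -3 -1) = Δ·Π!·Σ² = 75/3094  (sign -1)
I_A²/I_B² = (1/136)/(75/3094) = 91/300

91/300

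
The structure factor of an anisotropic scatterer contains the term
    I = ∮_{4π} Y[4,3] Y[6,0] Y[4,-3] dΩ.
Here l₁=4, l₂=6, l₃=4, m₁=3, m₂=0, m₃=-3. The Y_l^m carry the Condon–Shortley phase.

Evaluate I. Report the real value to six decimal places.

m-sum 0 ✓  L=14 even ✓  2≤4≤10 ✓
Π(2lᵢ+1) = 9×13×9 = 1053
triangle coeff Δ(4,6,4) = 1/1261260
Σ_t [2,4]: t=2:+1/4608 t=3:−1/1296 t=4:+1/4608 = -7/20736
(3j)²=20/1287 [(4 6 4; 0 0 0)], sign=-1
Σ_t [0,1]: t=0:+1/518400 t=1:−1/28800 = -17/518400
(3j)²=289/25740 [(4 6 4; 3 0 -3)], sign=+1
⇒ 4πI² = 289/1573
I = (-1)√(289/1573/(4π)) = -0.12091485

-0.120915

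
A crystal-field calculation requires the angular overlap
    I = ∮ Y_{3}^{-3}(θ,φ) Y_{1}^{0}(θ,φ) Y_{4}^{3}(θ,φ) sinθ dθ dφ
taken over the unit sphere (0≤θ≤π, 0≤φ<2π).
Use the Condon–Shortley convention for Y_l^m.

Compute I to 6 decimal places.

-0.162868

Checks pass: Σm=0; 8 even; l₃=4∈[2,4].
(2·3+1)(2·1+1)(2·4+1) = 189
Δ: 0! 6! 2! / 9! → 1/252
sum: t=0:+1/36 = 1/36
3j²(3 1 4; 0 0 0) = Δ·Π!·Σ² = 4/63  (sign +1)
sum: t=0:+1/720 = 1/720
3j²(3 1 4; -3 0 3) = Δ·Π!·Σ² = 1/36  (sign -1)
combine: 4πI² = 189·4/63·1/36 = 1/3
take √, sign -1: I = -0.16286750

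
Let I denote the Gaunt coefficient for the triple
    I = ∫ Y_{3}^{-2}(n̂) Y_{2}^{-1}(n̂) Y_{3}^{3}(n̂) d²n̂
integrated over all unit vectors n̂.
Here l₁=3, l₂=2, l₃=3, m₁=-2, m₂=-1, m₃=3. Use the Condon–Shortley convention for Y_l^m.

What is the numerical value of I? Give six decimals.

-0.210261

Checks pass: Σm=0; 8 even; l₃=3∈[1,5].
(2·3+1)(2·2+1)(2·3+1) = 245
Δ: 2! 4! 2! / 9! → 1/3780
sum: t=0:+1/24 t=1:−1/4 t=2:+1/24 = -1/6
3j²(3 2 3; 0 0 0) = Δ·Π!·Σ² = 4/105  (sign +1)
sum: t=1:−1/48 = -1/48
3j²(3 2 3; -2 -1 3) = Δ·Π!·Σ² = 5/84  (sign -1)
combine: 4πI² = 245·4/105·5/84 = 5/9
take √, sign -1: I = -0.21026104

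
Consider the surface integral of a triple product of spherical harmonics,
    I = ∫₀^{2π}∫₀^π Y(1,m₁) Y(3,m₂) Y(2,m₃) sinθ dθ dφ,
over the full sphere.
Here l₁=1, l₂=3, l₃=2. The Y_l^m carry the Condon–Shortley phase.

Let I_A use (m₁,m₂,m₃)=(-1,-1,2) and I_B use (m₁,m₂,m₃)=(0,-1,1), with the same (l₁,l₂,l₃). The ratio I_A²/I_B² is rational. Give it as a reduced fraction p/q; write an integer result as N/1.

Shared (l₁,l₂,l₃)=(1,3,2): N and (l;000)² cancel in I_A²/I_B².
A: Δ = 2!·0!·4!/7! = 1/105; Racah Σ t=2..2: t=2:+1/48 = 1/48; ⇒ 3j(1 3 2; -1 -1 2)² = 1/105, sgn +1
B: Δ = 2!·0!·4!/7! = 1/105; Racah Σ t=1..1: t=1:−1/6 = -1/6; ⇒ 3j(1 3 2; 0 -1 1)² = 8/105, sgn +1
I_A²/I_B² = (1/105)/(8/105) = 1/8

1/8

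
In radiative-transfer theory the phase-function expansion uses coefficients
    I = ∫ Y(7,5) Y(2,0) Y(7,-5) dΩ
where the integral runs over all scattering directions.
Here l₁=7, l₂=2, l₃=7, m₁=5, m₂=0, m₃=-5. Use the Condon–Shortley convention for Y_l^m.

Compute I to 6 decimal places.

0.054230

Rules hold: Σm=0, L=16 even, 5≤7≤9.
N = 15·5·15 = 1125
Δ = 2!·12!·2!/17! = 1/185640
Racah Σ t=0..2: t=0:+1/2419200 t=1:−1/518400 t=2:+1/2419200 = -1/907200
⇒ 3j(7 2 7; 0 0 0)² = 56/3315, sgn +1
Racah Σ t=0..2: t=0:+1/29030400 t=1:−1/39916800 t=2:+1/1916006400 = 19/1916006400
⇒ 3j(7 2 7; 5 0 -5)² = 361/185640, sgn +1
4πI² = N·(3j₀)²·(3jₘ)² = 1805/48841
I = +1·√(0.0369567/4π) = 0.05423022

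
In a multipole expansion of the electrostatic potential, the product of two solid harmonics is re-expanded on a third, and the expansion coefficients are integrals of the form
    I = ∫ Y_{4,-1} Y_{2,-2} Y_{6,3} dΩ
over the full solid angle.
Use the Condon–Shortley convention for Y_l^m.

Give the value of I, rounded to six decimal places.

Checks pass: Σm=0; 12 even; l₃=6∈[2,6].
(2·4+1)(2·2+1)(2·6+1) = 585
Δ: 0! 8! 4! / 13! → 1/6435
sum: t=0:+1/2304 = 1/2304
3j²(4 2 6; 0 0 0) = Δ·Π!·Σ² = 5/143  (sign +1)
sum: t=0:+1/17280 = 1/17280
3j²(4 2 6; -1 -2 3) = Δ·Π!·Σ² = 14/715  (sign -1)
combine: 4πI² = 585·5/143·14/715 = 630/1573
take √, sign -1: I = -0.17852580

-0.178526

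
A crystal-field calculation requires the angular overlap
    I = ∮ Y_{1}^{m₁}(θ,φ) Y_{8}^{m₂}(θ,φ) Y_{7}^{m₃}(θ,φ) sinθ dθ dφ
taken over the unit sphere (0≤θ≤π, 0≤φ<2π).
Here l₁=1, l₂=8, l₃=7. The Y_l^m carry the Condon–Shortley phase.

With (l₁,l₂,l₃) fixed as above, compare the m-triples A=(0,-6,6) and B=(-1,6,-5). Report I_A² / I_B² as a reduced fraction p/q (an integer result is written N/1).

4/13

Shared (l₁,l₂,l₃)=(1,8,7): N and (l;000)² cancel in I_A²/I_B².
A: Δ = 2!·0!·14!/17! = 1/2040; Racah Σ t=1..1: t=1:−1/6227020800 = -1/6227020800; ⇒ 3j(1 8 7; 0 -6 6)² = 7/510, sgn +1
B: Δ = 2!·0!·14!/17! = 1/2040; Racah Σ t=2..2: t=2:+1/1916006400 = 1/1916006400; ⇒ 3j(1 8 7; -1 6 -5)² = 91/2040, sgn +1
I_A²/I_B² = (7/510)/(91/2040) = 4/13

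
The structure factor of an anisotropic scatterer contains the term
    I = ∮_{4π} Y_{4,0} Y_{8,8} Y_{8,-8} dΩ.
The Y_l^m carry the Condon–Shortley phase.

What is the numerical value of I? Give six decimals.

0.178165

m-sum 0 ✓  L=20 even ✓  4≤8≤12 ✓
Π(2lᵢ+1) = 9×17×17 = 2601
triangle coeff Δ(4,8,8) = 1/185175900
Σ_t [0,4]: t=0:+1/557383680 t=1:−1/21772800 t=2:+1/8294400 t=3:−1/21772800 t=4:+1/557383680 = 1/30965760
(3j)²=36/4199 [(4 8 8; 0 0 0)], sign=+1
Σ_t [4,4]: t=4:+1/275904921600 = 1/275904921600
(3j)²=52/2907 [(4 8 8; 0 8 -8)], sign=+1
⇒ 4πI² = 144/361
I = (+1)√(144/361/(4π)) = 0.17816513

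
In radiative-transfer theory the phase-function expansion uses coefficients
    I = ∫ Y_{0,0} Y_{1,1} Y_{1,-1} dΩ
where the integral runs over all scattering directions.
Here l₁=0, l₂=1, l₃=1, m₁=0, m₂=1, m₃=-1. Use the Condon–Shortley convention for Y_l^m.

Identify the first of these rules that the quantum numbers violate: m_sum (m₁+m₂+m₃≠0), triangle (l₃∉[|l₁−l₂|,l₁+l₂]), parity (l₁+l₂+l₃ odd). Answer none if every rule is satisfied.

m₁+m₂+m₃ = 0 + 1 − 1 = 0  ✓
triangle: |0−1|=1 ≤ l₃=1 ≤ 0+1=1  ✓
parity: l₁+l₂+l₃ = 2 is even  ✓

none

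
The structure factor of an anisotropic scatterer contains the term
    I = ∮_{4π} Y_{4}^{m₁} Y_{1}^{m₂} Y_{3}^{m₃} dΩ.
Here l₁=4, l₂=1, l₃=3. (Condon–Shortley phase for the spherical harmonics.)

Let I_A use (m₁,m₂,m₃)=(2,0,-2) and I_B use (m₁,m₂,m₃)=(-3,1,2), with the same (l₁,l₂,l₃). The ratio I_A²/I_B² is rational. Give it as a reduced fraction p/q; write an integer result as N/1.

4/7

Same 4,1,3: normalisation and zero-m 3j drop out of the ratio.
A: Δ: 2! 6! 0! / 9! → 1/252; sum: t=1:−1/120 = -1/120; 3j²(4 1 3; 2 0 -2) = Δ·Π!·Σ² = 1/21  (sign +1)
B: Δ: 2! 6! 0! / 9! → 1/252; sum: t=2:+1/240 = 1/240; 3j²(4 1 3; -3 1 2) = Δ·Π!·Σ² = 1/12  (sign -1)
I_A²/I_B² = (1/21)/(1/12) = 4/7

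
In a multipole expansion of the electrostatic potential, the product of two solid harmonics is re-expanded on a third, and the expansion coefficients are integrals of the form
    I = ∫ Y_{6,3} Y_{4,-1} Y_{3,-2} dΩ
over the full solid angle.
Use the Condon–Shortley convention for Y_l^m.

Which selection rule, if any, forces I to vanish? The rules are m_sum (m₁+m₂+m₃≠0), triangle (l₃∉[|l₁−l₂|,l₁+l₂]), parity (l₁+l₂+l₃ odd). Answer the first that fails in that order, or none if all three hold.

parity

azimuthal sum: 3 − 1 − 2 = 0  ✓
2 ≤ 3 ≤ 10 (triangle on l)  ✓
L = 6 + 4 + 3 = 13 (odd)  ✗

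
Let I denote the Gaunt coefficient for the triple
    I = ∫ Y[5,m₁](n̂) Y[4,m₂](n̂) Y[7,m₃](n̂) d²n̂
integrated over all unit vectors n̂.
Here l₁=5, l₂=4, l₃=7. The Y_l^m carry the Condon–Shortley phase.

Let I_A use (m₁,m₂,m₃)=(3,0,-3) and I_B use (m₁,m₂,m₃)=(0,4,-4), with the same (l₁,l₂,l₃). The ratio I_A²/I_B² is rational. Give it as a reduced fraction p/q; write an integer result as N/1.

529/4312

l's match ⇒ only the (l;m) 3-j factors differ between A and B.
A: triangle coeff Δ(5,4,7) = 1/6126120; Σ_t [0,2]: t=0:+1/138240 t=1:−1/181440 t=2:+1/3870720 = 23/11612160; (3j)²=529/204204 [(5 4 7; 3 0 -3)], sign=+1
B: triangle coeff Δ(5,4,7) = 1/6126120; Σ_t [2,2]: t=2:+1/1036800 = 1/1036800; (3j)²=14/663 [(5 4 7; 0 4 -4)], sign=-1
I_A²/I_B² = (529/204204)/(14/663) = 529/4312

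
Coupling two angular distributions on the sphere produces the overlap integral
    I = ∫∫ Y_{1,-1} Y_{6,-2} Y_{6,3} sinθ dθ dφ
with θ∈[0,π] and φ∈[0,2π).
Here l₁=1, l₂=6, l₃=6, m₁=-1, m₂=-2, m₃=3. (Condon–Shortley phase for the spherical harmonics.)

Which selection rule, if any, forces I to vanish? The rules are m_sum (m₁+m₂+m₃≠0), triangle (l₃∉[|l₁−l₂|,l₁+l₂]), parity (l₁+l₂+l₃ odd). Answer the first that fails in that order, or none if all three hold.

parity

m₁+m₂+m₃ = -1 − 2 + 3 = 0  ✓
triangle: |1−6|=5 ≤ l₃=6 ≤ 1+6=7  ✓
parity: l₁+l₂+l₃ = 13 is odd  ✗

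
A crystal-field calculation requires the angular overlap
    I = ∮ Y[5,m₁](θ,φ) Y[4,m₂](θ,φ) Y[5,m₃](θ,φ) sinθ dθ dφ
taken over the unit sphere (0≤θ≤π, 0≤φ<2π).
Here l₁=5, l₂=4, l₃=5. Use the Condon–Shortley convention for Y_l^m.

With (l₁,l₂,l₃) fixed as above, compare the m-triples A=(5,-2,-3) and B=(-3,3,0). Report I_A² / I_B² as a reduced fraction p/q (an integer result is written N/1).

Same 5,4,5: normalisation and zero-m 3j drop out of the ratio.
A: Δ: 4! 6! 4! / 15! → 1/3153150; sum: t=0:+1/69120 = 1/69120; 3j²(5 4 5; 5 -2 -3) = Δ·Π!·Σ² = 4/143  (sign +1)
B: Δ: 4! 6! 4! / 15! → 1/3153150; sum: t=3:−1/17280 t=4:+1/6912 = 1/11520; 3j²(5 4 5; -3 3 0) = Δ·Π!·Σ² = 2/143  (sign -1)
I_A²/I_B² = (4/143)/(2/143) = 2/1

2/1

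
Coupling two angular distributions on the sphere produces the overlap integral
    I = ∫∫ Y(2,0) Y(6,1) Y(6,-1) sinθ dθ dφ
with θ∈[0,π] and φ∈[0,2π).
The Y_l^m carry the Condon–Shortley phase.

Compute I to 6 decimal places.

-0.149094

Checks pass: Σm=0; 14 even; l₃=6∈[4,8].
(2·2+1)(2·6+1)(2·6+1) = 845
Δ: 2! 2! 10! / 15! → 1/90090
sum: t=0:+1/69120 t=1:−1/14400 t=2:+1/69120 = -7/172800
3j²(2 6 6; 0 0 0) = Δ·Π!·Σ² = 14/715  (sign -1)
sum: t=0:+1/120960 t=1:−1/17280 t=2:+1/57600 = -13/403200
3j²(2 6 6; 0 1 -1) = Δ·Π!·Σ² = 13/770  (sign +1)
combine: 4πI² = 845·14/715·13/770 = 169/605
take √, sign -1: I = -0.14909419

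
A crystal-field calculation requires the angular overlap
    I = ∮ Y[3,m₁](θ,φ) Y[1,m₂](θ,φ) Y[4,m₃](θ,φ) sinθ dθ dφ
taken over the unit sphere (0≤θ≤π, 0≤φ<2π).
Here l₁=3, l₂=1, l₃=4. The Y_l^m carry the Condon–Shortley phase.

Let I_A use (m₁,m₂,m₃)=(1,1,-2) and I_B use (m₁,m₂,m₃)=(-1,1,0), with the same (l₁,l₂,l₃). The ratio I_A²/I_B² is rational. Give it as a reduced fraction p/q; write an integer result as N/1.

Shared (l₁,l₂,l₃)=(3,1,4): N and (l;000)² cancel in I_A²/I_B².
A: Δ = 0!·6!·2!/9! = 1/252; Racah Σ t=0..0: t=0:+1/96 = 1/96; ⇒ 3j(3 1 4; 1 1 -2)² = 5/84, sgn +1
B: Δ = 0!·6!·2!/9! = 1/252; Racah Σ t=0..0: t=0:+1/96 = 1/96; ⇒ 3j(3 1 4; -1 1 0)² = 1/42, sgn +1
I_A²/I_B² = (5/84)/(1/42) = 5/2

5/2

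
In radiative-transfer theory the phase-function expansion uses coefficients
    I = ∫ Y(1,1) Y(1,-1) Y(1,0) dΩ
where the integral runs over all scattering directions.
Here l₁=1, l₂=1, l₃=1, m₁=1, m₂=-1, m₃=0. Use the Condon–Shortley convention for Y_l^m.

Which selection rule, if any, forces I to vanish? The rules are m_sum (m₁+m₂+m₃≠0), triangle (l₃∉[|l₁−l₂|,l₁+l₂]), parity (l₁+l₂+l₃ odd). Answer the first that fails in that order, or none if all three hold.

Σmᵢ = 0  ✓
l₃∈[|l₁−l₂|,l₁+l₂]=[0,2], have l₃=1  ✓
Σlᵢ = 3 ⇒ odd  ✗

parity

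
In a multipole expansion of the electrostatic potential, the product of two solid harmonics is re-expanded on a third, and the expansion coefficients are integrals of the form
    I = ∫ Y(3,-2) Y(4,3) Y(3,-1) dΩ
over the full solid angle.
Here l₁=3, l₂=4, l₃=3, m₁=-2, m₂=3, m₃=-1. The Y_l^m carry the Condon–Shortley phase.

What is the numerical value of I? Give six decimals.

-0.095955

Rules hold: Σm=0, L=10 even, 1≤3≤7.
N = 7·9·7 = 441
Δ = 4!·2!·4!/11! = 1/34650
Racah Σ t=1..3: t=1:−1/72 t=2:+1/16 t=3:−1/72 = 5/144
⇒ 3j(3 4 3; 0 0 0)² = 2/77, sgn -1
Racah Σ t=3..4: t=3:−1/288 t=4:+1/144 = 1/288
⇒ 3j(3 4 3; -2 3 -1)² = 1/99, sgn +1
4πI² = N·(3j₀)²·(3jₘ)² = 14/121
I = -1·√(0.115702/4π) = -0.09595473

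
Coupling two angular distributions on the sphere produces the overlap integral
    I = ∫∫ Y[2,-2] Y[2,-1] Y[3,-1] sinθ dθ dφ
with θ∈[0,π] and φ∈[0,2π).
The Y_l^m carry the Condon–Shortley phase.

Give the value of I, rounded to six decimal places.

-2 − 1 − 1 = -4 ≠ 0: azimuthal integral kills it; I = 0

0.000000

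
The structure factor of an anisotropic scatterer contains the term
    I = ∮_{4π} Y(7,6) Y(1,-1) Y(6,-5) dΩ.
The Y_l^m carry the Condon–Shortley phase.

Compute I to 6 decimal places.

Checks pass: Σm=0; 14 even; l₃=6∈[6,8].
(2·7+1)(2·1+1)(2·6+1) = 585
Δ: 2! 12! 0! / 15! → 1/1365
sum: t=1:−1/518400 = -1/518400
3j²(7 1 6; 0 0 0) = Δ·Π!·Σ² = 7/195  (sign -1)
sum: t=0:+1/79833600 = 1/79833600
3j²(7 1 6; 6 -1 -5) = Δ·Π!·Σ² = 2/35  (sign -1)
combine: 4πI² = 585·7/195·2/35 = 6/5
take √, sign +1: I = 0.30901936

0.309019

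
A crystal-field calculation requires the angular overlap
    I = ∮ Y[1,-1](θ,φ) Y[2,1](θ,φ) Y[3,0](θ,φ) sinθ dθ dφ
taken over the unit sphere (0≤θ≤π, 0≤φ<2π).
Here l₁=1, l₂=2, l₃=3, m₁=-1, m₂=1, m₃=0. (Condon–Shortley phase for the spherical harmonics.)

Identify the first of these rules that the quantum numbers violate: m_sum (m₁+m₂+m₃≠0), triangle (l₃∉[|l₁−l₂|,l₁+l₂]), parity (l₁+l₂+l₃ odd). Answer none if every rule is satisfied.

azimuthal sum: -1 + 1 + 0 = 0  ✓
1 ≤ 3 ≤ 3 (triangle on l)  ✓
L = 1 + 2 + 3 = 6 (even)  ✓

none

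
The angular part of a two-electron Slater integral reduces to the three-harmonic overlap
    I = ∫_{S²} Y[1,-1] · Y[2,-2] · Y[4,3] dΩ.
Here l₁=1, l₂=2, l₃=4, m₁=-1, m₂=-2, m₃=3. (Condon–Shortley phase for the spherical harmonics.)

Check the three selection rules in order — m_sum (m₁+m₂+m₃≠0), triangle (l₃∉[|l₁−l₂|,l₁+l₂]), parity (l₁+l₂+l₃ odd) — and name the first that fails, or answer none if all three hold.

triangle

azimuthal sum: -1 − 2 + 3 = 0  ✓
1 ≤ 4 ≤ 3 (triangle on l)  ✗
L = 1 + 2 + 4 = 7 (odd)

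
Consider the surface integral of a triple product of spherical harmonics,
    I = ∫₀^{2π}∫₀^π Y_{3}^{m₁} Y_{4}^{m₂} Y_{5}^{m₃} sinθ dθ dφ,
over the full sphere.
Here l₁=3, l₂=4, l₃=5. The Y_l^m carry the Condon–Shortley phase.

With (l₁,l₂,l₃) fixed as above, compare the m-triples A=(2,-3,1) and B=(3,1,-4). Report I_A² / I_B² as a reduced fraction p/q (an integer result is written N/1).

Shared (l₁,l₂,l₃)=(3,4,5): N and (l;000)² cancel in I_A²/I_B².
A: Δ = 2!·4!·6!/13! = 1/180180; Racah Σ t=0..1: t=0:+1/1440 t=1:−1/17280 = 11/17280; ⇒ 3j(3 4 5; 2 -3 1)² = 11/468, sgn +1
B: Δ = 2!·4!·6!/13! = 1/180180; Racah Σ t=0..0: t=0:+1/5760 = 1/5760; ⇒ 3j(3 4 5; 3 1 -4)² = 9/286, sgn -1
I_A²/I_B² = (11/468)/(9/286) = 121/162

121/162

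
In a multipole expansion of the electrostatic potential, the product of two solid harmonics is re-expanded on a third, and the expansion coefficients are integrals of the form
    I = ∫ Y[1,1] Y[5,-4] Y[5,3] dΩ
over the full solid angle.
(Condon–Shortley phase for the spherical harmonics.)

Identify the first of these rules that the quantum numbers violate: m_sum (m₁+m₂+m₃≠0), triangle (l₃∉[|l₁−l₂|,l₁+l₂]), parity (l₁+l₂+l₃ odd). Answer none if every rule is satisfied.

m₁+m₂+m₃ = 1 − 4 + 3 = 0  ✓
triangle: |1−5|=4 ≤ l₃=5 ≤ 1+5=6  ✓
parity: l₁+l₂+l₃ = 11 is odd  ✗

parity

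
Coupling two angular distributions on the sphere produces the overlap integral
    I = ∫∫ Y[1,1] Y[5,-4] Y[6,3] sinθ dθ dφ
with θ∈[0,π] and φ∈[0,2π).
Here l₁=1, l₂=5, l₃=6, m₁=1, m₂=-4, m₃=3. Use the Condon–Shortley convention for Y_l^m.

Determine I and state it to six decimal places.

-0.070770

Rules hold: Σm=0, L=12 even, 4≤6≤6.
N = 3·11·13 = 429
Δ = 0!·2!·10!/13! = 1/858
Racah Σ t=0..0: t=0:+1/14400 = 1/14400
⇒ 3j(1 5 6; 0 0 0)² = 6/143, sgn +1
Racah Σ t=0..0: t=0:+1/725760 = 1/725760
⇒ 3j(1 5 6; 1 -4 3)² = 1/286, sgn -1
4πI² = N·(3j₀)²·(3jₘ)² = 9/143
I = -1·√(0.0629371/4π) = -0.07076985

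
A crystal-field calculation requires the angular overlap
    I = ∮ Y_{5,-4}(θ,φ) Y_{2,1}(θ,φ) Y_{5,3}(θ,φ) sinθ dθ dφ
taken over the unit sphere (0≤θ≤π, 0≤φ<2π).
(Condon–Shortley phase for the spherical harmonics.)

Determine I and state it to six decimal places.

m-sum 0 ✓  L=12 even ✓  3≤5≤7 ✓
Π(2lᵢ+1) = 11×5×11 = 605
triangle coeff Δ(5,2,5) = 1/38610
Σ_t [0,2]: t=0:+1/2880 t=1:−1/576 t=2:+1/2880 = -1/960
(3j)²=10/429 [(5 2 5; 0 0 0)], sign=+1
Σ_t [1,2]: t=1:−1/80640 t=2:+1/10080 = 1/11520
(3j)²=49/1430 [(5 2 5; -4 1 3)], sign=+1
⇒ 4πI² = 245/507
I = (+1)√(245/507/(4π)) = 0.19609844

0.196098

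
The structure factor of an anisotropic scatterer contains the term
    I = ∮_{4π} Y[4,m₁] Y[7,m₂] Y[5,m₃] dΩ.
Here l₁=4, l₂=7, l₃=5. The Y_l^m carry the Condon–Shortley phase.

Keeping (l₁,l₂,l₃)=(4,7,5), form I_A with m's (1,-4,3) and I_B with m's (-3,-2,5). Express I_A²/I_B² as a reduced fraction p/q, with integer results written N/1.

l's match ⇒ only the (l;m) 3-j factors differ between A and B.
A: triangle coeff Δ(4,7,5) = 1/6126120; Σ_t [1,3]: t=1:−1/345600 t=2:+1/241920 t=3:−1/2903040 = 13/14515200; (3j)²=13/7140 [(4 7 5; 1 -4 3)], sign=+1
B: triangle coeff Δ(4,7,5) = 1/6126120; Σ_t [5,5]: t=5:−1/9676800 = -1/9676800; (3j)²=27/19448 [(4 7 5; -3 -2 5)], sign=-1
I_A²/I_B² = (13/7140)/(27/19448) = 3718/2835

3718/2835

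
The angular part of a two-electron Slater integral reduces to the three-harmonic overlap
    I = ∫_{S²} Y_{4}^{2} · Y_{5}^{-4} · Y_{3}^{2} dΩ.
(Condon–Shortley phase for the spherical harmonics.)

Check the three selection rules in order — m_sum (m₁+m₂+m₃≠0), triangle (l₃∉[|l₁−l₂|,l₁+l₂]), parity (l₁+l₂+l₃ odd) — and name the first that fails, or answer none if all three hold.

Σmᵢ = 0  ✓
l₃∈[|l₁−l₂|,l₁+l₂]=[1,9], have l₃=3  ✓
Σlᵢ = 12 ⇒ even  ✓

none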